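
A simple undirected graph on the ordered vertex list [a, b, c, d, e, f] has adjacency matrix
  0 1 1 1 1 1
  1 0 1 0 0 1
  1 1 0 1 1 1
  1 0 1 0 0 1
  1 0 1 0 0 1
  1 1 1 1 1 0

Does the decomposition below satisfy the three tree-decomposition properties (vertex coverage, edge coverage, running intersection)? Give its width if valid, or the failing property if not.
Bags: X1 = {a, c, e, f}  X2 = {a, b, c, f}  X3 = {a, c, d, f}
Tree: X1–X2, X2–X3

Yes; width 3.

Vertex coverage: the bags together contain {a, b, c, d, e, f}, the full vertex set. Edge coverage: each edge of G has both endpoints in at least one bag. Running intersection: for every vertex, the bags containing it form a connected subtree. All three properties hold, so this is a valid tree decomposition of width max|bag| − 1 = 3, and hence tw(G) ≤ 3.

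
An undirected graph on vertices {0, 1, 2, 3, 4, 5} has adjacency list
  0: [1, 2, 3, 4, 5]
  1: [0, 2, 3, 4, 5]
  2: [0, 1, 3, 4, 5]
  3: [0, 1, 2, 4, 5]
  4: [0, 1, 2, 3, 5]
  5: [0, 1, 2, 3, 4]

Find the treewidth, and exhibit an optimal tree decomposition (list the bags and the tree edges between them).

Treewidth 5.
Bags: B1 = {0, 1, 2, 3, 4, 5}
Tree: (single bag)

With just one bag of size 6, the width is 6 − 1 = 5, so tw(G) ≤ 5. Conversely, {0, 1, 2, 3, 4, 5} is a clique of size 6, and the vertices of any clique must share a bag in every tree decomposition; so some bag has ≥ 6 vertices and tw(G) ≥ 5. The upper and lower bounds meet at 5, so that is the treewidth.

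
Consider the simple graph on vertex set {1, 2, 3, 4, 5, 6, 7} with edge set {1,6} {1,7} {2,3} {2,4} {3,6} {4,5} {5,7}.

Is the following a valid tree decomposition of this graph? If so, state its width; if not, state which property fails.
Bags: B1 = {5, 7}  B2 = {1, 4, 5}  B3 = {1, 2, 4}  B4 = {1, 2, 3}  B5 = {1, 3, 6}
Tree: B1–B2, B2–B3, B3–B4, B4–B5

No — edge (1,7) lies in no bag.

A tree decomposition must satisfy three properties: every vertex lies in some bag; for every edge, both endpoints lie together in some bag; and for every vertex, the bags containing it form a connected subtree. Here edge (1,7) lies in no bag, so the decomposition is invalid.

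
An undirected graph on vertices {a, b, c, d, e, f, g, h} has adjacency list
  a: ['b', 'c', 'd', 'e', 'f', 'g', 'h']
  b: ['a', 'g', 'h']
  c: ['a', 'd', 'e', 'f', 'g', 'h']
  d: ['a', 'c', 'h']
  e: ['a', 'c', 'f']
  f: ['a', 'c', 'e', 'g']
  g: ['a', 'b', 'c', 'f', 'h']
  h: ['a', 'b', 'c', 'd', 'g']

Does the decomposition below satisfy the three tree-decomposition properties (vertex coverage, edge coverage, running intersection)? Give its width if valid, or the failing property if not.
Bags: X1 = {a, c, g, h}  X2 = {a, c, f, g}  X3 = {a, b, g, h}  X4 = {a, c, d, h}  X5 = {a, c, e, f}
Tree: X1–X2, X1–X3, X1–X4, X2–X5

Checking the three conditions: (i) the bags cover all of {a, b, c, d, e, f, g, h}; (ii) for each edge, some bag contains both endpoints; (iii) the bags containing any fixed vertex form a subtree. All hold, so the decomposition is valid with width 4 − 1 = 3.

Yes; width 3.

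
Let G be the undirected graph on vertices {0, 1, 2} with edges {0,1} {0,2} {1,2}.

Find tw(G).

A width-2 tree decomposition is:
Bags: B1 = {0, 1, 2}
Tree: (single bag)
With just one bag of size 3, the width is 3 − 1 = 2, so tw(G) ≤ 2. Conversely, {0, 1, 2} is a clique of size 3, and the vertices of any clique must share a bag in every tree decomposition; so some bag has ≥ 3 vertices and tw(G) ≥ 2. Combining the bounds, tw(G) = 2.

2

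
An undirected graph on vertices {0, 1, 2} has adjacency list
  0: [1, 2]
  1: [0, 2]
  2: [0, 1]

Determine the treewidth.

A width-2 tree decomposition is:
Bags: B1 = {0, 1, 2}
Tree: (single bag)
A single bag containing all 3 vertices is trivially a valid decomposition of width 2. On the other hand G contains the 3-clique {0, 1, 2}. A clique must lie in a single bag of any decomposition, so no decomposition can have width below 2. Therefore the treewidth is 2.

2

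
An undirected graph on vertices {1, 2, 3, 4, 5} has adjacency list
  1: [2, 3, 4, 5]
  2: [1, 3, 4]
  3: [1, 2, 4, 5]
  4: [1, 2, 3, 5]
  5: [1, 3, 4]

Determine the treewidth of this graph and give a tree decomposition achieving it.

Every bag has size at most 4, so the width is 4 − 1 = 3 and tw(G) ≤ 3. On the other hand G contains the 4-clique {1, 2, 3, 4}. A clique must lie in a single bag of any decomposition, so no decomposition can have width below 3. The upper and lower bounds meet at 3, so that is the treewidth.

Treewidth 3.
One such decomposition:
Bags: B1 = {1, 3, 4, 5}  B2 = {1, 2, 3, 4}
Tree: B1–B2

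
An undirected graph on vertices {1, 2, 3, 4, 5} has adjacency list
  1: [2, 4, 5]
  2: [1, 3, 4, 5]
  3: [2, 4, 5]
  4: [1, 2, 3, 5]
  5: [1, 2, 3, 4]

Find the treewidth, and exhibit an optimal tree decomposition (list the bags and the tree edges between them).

Every bag has size at most 4, so the width is 4 − 1 = 3 and tw(G) ≤ 3. Conversely, {1, 2, 4, 5} is a clique of size 4, and the vertices of any clique must share a bag in every tree decomposition; so some bag has ≥ 4 vertices and tw(G) ≥ 3. Hence tw(G) = 3 exactly.

Treewidth 3.
One such decomposition:
Bags: B1 = {1, 2, 4, 5}  B2 = {2, 3, 4, 5}
Tree: B1–B2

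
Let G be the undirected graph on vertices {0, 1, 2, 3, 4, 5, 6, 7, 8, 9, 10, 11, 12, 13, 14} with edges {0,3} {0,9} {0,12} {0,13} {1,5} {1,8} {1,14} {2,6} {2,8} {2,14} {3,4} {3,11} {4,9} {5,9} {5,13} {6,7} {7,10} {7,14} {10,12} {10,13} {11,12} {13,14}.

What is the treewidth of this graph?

3

A width-3 tree decomposition is:
Bags: B1 = {2, 6, 7, 8}  B2 = {2, 7, 8, 14}  B3 = {1, 7, 8, 14}  B4 = {1, 7, 10, 14}  B5 = {1, 10, 13, 14}  B6 = {1, 5, 10, 13}  B7 = {5, 10, 12, 13}  B8 = {0, 5, 12, 13}  B9 = {0, 5, 9, 12}  B10 = {0, 9, 11, 12}  B11 = {0, 3, 9, 11}  B12 = {3, 4, 9, 11}
Tree: B1–B2, B2–B3, B3–B4, B4–B5, B5–B6, B6–B7, B7–B8, B8–B9, B9–B10, B10–B11, B11–B12
Each bag holds 4 vertices, so the decomposition has width 3, which upper-bounds the treewidth. For the lower bound: the 4 vertex sets {2,6,8}, {7}, {14}, {1,5,10,13} are disjoint, each induces a connected subgraph, and every pair is joined by at least one edge of G. Contracting each set to a single vertex therefore yields K_{4} as a minor, and since treewidth is minor-monotone, tw(G) ≥ tw(K_{4}) = 3. Therefore the treewidth is 3.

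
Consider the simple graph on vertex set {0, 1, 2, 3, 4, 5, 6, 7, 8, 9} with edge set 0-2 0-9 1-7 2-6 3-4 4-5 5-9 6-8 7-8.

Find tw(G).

1

A width-1 tree decomposition is:
Bags: B1 = {3, 4}  B2 = {4, 5}  B3 = {5, 9}  B4 = {0, 9}  B5 = {0, 2}  B6 = {2, 6}  B7 = {6, 8}  B8 = {7, 8}  B9 = {1, 7}
Tree: B1–B2, B2–B3, B3–B4, B4–B5, B5–B6, B6–B7, B7–B8, B8–B9
Each bag holds 2 vertices, so the decomposition has width 1, which upper-bounds the treewidth. G has an edge, so its treewidth is at least 1. The upper and lower bounds meet at 1, so that is the treewidth.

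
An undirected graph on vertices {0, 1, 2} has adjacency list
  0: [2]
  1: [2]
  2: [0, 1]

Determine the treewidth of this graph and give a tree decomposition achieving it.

Treewidth 1.
Bags: B1 = {1, 2}  B2 = {0, 2}
Tree: B1–B2

The largest bag has 2 vertices, giving width 1; this decomposition certifies tw(G) ≤ 1. Any graph with an edge has treewidth ≥ 1, and G has the edge 2–1. Therefore the treewidth is 1.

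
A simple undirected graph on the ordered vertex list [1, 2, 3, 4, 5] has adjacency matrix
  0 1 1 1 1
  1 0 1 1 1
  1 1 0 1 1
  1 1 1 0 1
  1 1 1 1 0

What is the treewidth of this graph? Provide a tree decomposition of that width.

With just one bag of size 5, the width is 5 − 1 = 4, so tw(G) ≤ 4. For the lower bound, the 5 vertices {1, 2, 3, 4, 5} are pairwise adjacent, and any tree decomposition puts a clique entirely inside one bag — forcing width ≥ 4. Combining the bounds, tw(G) = 4.

Treewidth 4.
One optimal decomposition is:
Bags: B1 = {1, 2, 3, 4, 5}
Tree: (single bag)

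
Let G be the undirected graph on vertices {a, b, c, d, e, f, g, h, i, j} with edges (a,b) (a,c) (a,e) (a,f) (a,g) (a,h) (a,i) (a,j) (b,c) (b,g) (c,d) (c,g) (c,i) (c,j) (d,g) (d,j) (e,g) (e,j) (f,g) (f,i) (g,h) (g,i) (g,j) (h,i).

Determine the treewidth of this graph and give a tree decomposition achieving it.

Every bag has size at most 4, so the width is 4 − 1 = 3 and tw(G) ≤ 3. On the other hand G contains the 4-clique {c, d, g, j}. A clique must lie in a single bag of any decomposition, so no decomposition can have width below 3. Combining the bounds, tw(G) = 3.

Treewidth 3.
Bags: B1 = {c, d, g, j}  B2 = {a, c, g, j}  B3 = {a, b, c, g}  B4 = {a, c, g, i}  B5 = {a, f, g, i}  B6 = {a, g, h, i}  B7 = {a, e, g, j}
Tree: B1–B2, B2–B3, B3–B4, B4–B5, B5–B6, B2–B7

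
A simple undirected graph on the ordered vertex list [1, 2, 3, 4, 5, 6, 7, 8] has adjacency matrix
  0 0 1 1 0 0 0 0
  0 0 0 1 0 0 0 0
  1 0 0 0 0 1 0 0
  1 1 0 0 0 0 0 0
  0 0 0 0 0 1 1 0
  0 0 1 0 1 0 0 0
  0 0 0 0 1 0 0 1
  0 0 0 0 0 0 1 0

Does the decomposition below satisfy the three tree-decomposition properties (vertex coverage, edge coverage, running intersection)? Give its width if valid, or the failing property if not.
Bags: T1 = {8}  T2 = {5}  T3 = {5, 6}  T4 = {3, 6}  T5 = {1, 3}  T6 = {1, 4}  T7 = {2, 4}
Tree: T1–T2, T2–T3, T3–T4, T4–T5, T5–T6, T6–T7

A tree decomposition must satisfy three properties: every vertex lies in some bag; for every edge, both endpoints lie together in some bag; and for every vertex, the bags containing it form a connected subtree. Here vertex 7 appears in no bag, so the decomposition is invalid.

No — vertex 7 appears in no bag.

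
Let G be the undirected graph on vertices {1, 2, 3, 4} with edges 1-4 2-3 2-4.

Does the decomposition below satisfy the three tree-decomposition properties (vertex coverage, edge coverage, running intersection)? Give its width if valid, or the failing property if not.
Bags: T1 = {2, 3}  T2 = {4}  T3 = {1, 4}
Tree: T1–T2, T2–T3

No — edge (2,4) lies in no bag.

A tree decomposition must satisfy three properties: every vertex lies in some bag; for every edge, both endpoints lie together in some bag; and for every vertex, the bags containing it form a connected subtree. Here edge (2,4) lies in no bag, so the decomposition is invalid.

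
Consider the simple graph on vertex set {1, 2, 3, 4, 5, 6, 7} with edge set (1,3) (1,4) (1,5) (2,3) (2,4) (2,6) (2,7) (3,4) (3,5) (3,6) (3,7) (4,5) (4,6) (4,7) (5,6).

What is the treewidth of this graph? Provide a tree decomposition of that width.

Every bag has size at most 4, so the width is 4 − 1 = 3 and tw(G) ≤ 3. Conversely, {1, 3, 4, 5} is a clique of size 4, and the vertices of any clique must share a bag in every tree decomposition; so some bag has ≥ 4 vertices and tw(G) ≥ 3. Therefore the treewidth is 3.

Treewidth 3.
One optimal decomposition is:
Bags: B1 = {3, 4, 5, 6}  B2 = {1, 3, 4, 5}  B3 = {2, 3, 4, 6}  B4 = {2, 3, 4, 7}
Tree: B1–B2, B1–B3, B3–B4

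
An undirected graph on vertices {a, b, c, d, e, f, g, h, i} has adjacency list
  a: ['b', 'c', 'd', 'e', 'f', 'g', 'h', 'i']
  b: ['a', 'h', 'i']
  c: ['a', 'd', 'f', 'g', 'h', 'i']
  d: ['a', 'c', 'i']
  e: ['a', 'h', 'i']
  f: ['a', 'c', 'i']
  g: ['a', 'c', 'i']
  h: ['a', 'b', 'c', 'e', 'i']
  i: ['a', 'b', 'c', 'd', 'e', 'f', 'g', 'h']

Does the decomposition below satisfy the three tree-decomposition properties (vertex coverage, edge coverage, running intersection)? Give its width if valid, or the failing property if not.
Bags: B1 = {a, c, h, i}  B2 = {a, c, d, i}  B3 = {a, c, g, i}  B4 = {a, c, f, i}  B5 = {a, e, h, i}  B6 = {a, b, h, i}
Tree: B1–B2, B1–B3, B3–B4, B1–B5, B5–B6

Checking the three conditions: (i) the bags cover all of {a, b, c, d, e, f, g, h, i}; (ii) for each edge, some bag contains both endpoints; (iii) the bags containing any fixed vertex form a subtree. All hold, so the decomposition is valid with width 4 − 1 = 3.

Yes; width 3.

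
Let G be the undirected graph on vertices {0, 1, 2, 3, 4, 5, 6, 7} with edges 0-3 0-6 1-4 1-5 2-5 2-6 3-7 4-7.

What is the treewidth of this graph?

2

A width-2 tree decomposition is:
Bags: B1 = {3, 4, 7}  B2 = {1, 3, 4}  B3 = {1, 3, 5}  B4 = {2, 3, 5}  B5 = {2, 3, 6}  B6 = {0, 3, 6}
Tree: B1–B2, B2–B3, B3–B4, B4–B5, B5–B6
Each bag holds 3 vertices, so the decomposition has width 2, which upper-bounds the treewidth. Since 3–7–4–1–5–2–6–0–3 is a cycle in G, G is not acyclic. Forests are exactly the graphs of treewidth ≤ 1, so tw(G) ≥ 2. The upper and lower bounds meet at 2, so that is the treewidth.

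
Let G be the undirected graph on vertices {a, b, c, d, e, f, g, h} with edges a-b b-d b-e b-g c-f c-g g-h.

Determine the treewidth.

1

A width-1 tree decomposition is:
Bags: B1 = {c, f}  B2 = {c, g}  B3 = {b, g}  B4 = {a, b}  B5 = {b, d}  B6 = {g, h}  B7 = {b, e}
Tree: B1–B2, B2–B3, B3–B4, B4–B5, B3–B6, B5–B7
The largest bag has 2 vertices, giving width 1; this decomposition certifies tw(G) ≤ 1. Since G has at least one edge (e.g. c–f), it is not an edgeless graph, so tw(G) ≥ 1. The upper and lower bounds meet at 1, so that is the treewidth.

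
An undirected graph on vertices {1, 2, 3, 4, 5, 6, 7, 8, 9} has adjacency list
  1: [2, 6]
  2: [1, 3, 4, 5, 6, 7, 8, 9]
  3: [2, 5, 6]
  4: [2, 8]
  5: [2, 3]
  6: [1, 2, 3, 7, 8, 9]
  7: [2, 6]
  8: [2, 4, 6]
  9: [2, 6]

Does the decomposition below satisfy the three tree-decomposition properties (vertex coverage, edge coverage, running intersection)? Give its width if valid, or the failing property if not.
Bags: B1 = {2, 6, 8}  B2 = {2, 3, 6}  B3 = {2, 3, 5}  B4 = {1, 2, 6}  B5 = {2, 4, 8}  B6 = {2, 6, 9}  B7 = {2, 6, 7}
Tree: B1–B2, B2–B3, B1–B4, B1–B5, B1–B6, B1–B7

Checking the three conditions: (i) the bags cover all of {1, 2, 3, 4, 5, 6, 7, 8, 9}; (ii) for each edge, some bag contains both endpoints; (iii) the bags containing any fixed vertex form a subtree. All hold, so the decomposition is valid with width 3 − 1 = 2.

Yes; width 2.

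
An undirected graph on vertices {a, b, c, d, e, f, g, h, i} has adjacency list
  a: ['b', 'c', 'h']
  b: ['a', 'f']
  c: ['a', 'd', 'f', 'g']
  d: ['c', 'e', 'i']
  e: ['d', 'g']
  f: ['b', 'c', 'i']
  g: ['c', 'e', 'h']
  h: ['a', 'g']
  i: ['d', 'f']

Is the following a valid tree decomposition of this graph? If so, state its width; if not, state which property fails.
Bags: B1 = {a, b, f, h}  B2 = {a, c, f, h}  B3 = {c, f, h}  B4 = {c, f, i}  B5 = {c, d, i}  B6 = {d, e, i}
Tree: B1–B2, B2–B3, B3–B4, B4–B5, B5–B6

A tree decomposition must satisfy three properties: every vertex lies in some bag; for every edge, both endpoints lie together in some bag; and for every vertex, the bags containing it form a connected subtree. Here vertex g appears in no bag, so the decomposition is invalid.

No — vertex g appears in no bag.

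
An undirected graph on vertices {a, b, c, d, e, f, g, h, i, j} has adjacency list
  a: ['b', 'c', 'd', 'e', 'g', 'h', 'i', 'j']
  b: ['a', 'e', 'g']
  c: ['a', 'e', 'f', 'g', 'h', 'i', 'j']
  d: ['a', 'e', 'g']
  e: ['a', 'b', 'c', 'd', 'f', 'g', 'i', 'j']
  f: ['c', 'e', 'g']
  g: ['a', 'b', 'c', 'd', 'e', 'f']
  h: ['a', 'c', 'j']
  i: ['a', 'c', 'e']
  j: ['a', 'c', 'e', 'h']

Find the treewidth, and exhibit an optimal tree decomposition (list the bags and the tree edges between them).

Every bag has size at most 4, so the width is 4 − 1 = 3 and tw(G) ≤ 3. For the lower bound, the 4 vertices {a, d, e, g} are pairwise adjacent, and any tree decomposition puts a clique entirely inside one bag — forcing width ≥ 3. Therefore the treewidth is 3.

Treewidth 3.
One such decomposition:
Bags: B1 = {a, c, e, g}  B2 = {a, c, e, j}  B3 = {c, e, f, g}  B4 = {a, d, e, g}  B5 = {a, c, e, i}  B6 = {a, b, e, g}  B7 = {a, c, h, j}
Tree: B1–B2, B1–B3, B1–B4, B1–B5, B4–B6, B2–B7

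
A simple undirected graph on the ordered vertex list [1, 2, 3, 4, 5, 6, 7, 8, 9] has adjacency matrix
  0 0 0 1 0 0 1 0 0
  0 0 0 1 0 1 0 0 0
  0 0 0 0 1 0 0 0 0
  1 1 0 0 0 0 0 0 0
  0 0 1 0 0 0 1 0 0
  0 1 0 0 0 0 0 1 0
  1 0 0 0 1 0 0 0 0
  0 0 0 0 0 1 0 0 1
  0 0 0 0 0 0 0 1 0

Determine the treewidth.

1

A width-1 tree decomposition is:
Bags: B1 = {3, 5}  B2 = {5, 7}  B3 = {1, 7}  B4 = {1, 4}  B5 = {2, 4}  B6 = {2, 6}  B7 = {6, 8}  B8 = {8, 9}
Tree: B1–B2, B2–B3, B3–B4, B4–B5, B5–B6, B6–B7, B7–B8
Every bag has size at most 2, so the width is 2 − 1 = 1 and tw(G) ≤ 1. Any graph with an edge has treewidth ≥ 1, and G has the edge 3–5. The upper and lower bounds meet at 1, so that is the treewidth.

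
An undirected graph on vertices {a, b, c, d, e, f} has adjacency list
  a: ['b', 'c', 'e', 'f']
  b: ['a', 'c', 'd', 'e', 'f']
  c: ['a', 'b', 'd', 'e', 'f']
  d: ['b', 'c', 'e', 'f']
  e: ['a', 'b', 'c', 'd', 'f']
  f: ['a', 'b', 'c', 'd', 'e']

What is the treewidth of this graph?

4

A width-4 tree decomposition is:
Bags: B1 = {b, c, d, e, f}  B2 = {a, b, c, e, f}
Tree: B1–B2
Each bag holds 5 vertices, so the decomposition has width 4, which upper-bounds the treewidth. On the other hand G contains the 5-clique {b, c, d, e, f}. A clique must lie in a single bag of any decomposition, so no decomposition can have width below 4. Combining the bounds, tw(G) = 4.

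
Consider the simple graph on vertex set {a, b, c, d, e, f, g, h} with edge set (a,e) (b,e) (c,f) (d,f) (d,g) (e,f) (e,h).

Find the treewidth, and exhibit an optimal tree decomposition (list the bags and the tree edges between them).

Every bag has size at most 2, so the width is 2 − 1 = 1 and tw(G) ≤ 1. Since G has at least one edge (e.g. f–e), it is not an edgeless graph, so tw(G) ≥ 1. Combining the bounds, tw(G) = 1.

Treewidth 1.
One optimal decomposition is:
Bags: B1 = {e, f}  B2 = {e, h}  B3 = {c, f}  B4 = {d, f}  B5 = {a, e}  B6 = {b, e}  B7 = {d, g}
Tree: B1–B2, B1–B3, B3–B4, B2–B5, B1–B6, B4–B7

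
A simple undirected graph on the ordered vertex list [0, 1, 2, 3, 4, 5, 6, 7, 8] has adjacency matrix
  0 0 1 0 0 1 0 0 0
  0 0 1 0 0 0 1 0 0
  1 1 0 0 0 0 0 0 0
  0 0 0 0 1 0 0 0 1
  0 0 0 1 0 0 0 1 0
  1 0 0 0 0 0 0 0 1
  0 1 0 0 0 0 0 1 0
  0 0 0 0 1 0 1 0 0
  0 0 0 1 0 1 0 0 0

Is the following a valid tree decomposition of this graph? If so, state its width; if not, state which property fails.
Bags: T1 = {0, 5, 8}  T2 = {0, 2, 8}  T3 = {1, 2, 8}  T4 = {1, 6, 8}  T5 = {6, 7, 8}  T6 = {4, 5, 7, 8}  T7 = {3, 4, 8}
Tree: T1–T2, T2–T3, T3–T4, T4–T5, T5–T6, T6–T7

No — bags containing vertex 5 are not connected in the tree.

A tree decomposition must satisfy three properties: every vertex lies in some bag; for every edge, both endpoints lie together in some bag; and for every vertex, the bags containing it form a connected subtree. Here bags containing vertex 5 are not connected in the tree, so the decomposition is invalid.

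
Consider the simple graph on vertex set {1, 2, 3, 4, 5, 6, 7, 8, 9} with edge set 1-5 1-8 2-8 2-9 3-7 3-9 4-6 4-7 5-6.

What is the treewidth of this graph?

A width-2 tree decomposition is:
Bags: B1 = {1, 2, 8}  B2 = {1, 2, 5}  B3 = {2, 5, 6}  B4 = {2, 4, 6}  B5 = {2, 4, 7}  B6 = {2, 3, 7}  B7 = {2, 3, 9}
Tree: B1–B2, B2–B3, B3–B4, B4–B5, B5–B6, B6–B7
The largest bag has 3 vertices, giving width 2; this decomposition certifies tw(G) ≤ 2. The edges 2–8–1–5–6–4–7–3–9–2 form a cycle, so G is not a tree and its treewidth is at least 2. Combining the bounds, tw(G) = 2.

2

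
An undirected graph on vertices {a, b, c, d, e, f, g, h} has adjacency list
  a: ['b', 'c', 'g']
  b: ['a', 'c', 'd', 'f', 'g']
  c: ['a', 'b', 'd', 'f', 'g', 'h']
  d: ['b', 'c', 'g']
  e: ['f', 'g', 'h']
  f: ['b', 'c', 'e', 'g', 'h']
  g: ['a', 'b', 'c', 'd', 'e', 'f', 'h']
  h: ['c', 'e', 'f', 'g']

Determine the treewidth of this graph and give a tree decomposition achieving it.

Treewidth 3.
Bags: B1 = {a, b, c, g}  B2 = {b, c, f, g}  B3 = {c, f, g, h}  B4 = {e, f, g, h}  B5 = {b, c, d, g}
Tree: B1–B2, B2–B3, B3–B4, B2–B5

Every bag has size at most 4, so the width is 4 − 1 = 3 and tw(G) ≤ 3. For the lower bound, the 4 vertices {e, f, g, h} are pairwise adjacent, and any tree decomposition puts a clique entirely inside one bag — forcing width ≥ 3. The upper and lower bounds meet at 3, so that is the treewidth.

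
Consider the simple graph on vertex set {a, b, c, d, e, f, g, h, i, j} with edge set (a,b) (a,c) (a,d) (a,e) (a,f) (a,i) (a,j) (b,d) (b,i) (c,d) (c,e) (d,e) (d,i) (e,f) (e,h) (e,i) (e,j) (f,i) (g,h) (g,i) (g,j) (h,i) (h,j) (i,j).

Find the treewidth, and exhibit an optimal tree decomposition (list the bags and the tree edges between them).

Treewidth 3.
One such decomposition:
Bags: B1 = {a, b, d, i}  B2 = {a, d, e, i}  B3 = {a, c, d, e}  B4 = {a, e, i, j}  B5 = {e, h, i, j}  B6 = {a, e, f, i}  B7 = {g, h, i, j}
Tree: B1–B2, B2–B3, B2–B4, B4–B5, B4–B6, B5–B7

The largest bag has 4 vertices, giving width 3; this decomposition certifies tw(G) ≤ 3. For the lower bound, the 4 vertices {a, c, d, e} are pairwise adjacent, and any tree decomposition puts a clique entirely inside one bag — forcing width ≥ 3. Hence tw(G) = 3 exactly.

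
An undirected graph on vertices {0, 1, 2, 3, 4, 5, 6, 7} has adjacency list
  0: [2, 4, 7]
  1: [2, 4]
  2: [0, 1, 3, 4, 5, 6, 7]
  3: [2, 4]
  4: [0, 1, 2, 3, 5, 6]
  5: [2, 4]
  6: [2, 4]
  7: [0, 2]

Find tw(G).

A width-2 tree decomposition is:
Bags: B1 = {0, 2, 4}  B2 = {0, 2, 7}  B3 = {2, 3, 4}  B4 = {2, 4, 5}  B5 = {1, 2, 4}  B6 = {2, 4, 6}
Tree: B1–B2, B1–B3, B3–B4, B3–B5, B4–B6
Every bag has size at most 3, so the width is 3 − 1 = 2 and tw(G) ≤ 2. For the lower bound, the 3 vertices {0, 2, 4} are pairwise adjacent, and any tree decomposition puts a clique entirely inside one bag — forcing width ≥ 2. Hence tw(G) = 2 exactly.

2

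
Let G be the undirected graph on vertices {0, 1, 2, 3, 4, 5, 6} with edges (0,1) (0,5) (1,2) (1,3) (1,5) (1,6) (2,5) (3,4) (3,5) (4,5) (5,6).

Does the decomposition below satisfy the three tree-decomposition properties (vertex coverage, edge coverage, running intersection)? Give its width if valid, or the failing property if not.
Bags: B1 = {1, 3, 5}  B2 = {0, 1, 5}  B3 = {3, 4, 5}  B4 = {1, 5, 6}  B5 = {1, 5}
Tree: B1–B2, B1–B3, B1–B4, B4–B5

A tree decomposition must satisfy three properties: every vertex lies in some bag; for every edge, both endpoints lie together in some bag; and for every vertex, the bags containing it form a connected subtree. Here vertex 2 appears in no bag, so the decomposition is invalid.

No — vertex 2 appears in no bag.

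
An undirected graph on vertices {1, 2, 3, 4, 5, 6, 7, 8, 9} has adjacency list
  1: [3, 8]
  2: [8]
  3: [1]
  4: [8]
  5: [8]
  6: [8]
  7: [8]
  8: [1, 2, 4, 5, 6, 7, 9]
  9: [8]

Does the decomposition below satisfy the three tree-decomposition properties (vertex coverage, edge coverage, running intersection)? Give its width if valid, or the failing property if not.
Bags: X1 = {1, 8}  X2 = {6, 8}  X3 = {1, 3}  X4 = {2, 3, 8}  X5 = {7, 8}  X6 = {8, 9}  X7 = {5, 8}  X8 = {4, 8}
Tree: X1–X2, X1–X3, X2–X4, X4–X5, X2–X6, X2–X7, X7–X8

No — bags containing vertex 3 are not connected in the tree.

A tree decomposition must satisfy three properties: every vertex lies in some bag; for every edge, both endpoints lie together in some bag; and for every vertex, the bags containing it form a connected subtree. Here bags containing vertex 3 are not connected in the tree, so the decomposition is invalid.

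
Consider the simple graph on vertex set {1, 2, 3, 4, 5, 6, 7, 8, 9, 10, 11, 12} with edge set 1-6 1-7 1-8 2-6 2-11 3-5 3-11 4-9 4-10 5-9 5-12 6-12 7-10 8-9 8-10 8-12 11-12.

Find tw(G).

A width-3 tree decomposition is:
Bags: B1 = {4, 7, 9, 10}  B2 = {7, 8, 9, 10}  B3 = {1, 7, 8, 9}  B4 = {1, 5, 8, 9}  B5 = {1, 5, 8, 12}  B6 = {1, 5, 6, 12}  B7 = {3, 5, 6, 12}  B8 = {3, 6, 11, 12}  B9 = {2, 3, 6, 11}
Tree: B1–B2, B2–B3, B3–B4, B4–B5, B5–B6, B6–B7, B7–B8, B8–B9
The largest bag has 4 vertices, giving width 3; this decomposition certifies tw(G) ≤ 3. For the lower bound: the 4 vertex sets {4,7,10}, {9}, {8}, {1,5,6,12} are disjoint, each induces a connected subgraph, and every pair is joined by at least one edge of G. Contracting each set to a single vertex therefore yields K_{4} as a minor, and since treewidth is minor-monotone, tw(G) ≥ tw(K_{4}) = 3. Therefore the treewidth is 3.

3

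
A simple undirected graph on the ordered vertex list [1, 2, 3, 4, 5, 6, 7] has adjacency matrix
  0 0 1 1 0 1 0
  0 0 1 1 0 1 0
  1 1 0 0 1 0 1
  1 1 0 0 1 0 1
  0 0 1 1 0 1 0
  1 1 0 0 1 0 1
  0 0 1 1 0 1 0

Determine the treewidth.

A width-3 tree decomposition is:
Bags: B1 = {1, 3, 4, 6}  B2 = {3, 4, 6, 7}  B3 = {3, 4, 5, 6}  B4 = {2, 3, 4, 6}
Tree: B1–B2, B2–B3, B3–B4
Each bag holds 4 vertices, so the decomposition has width 3, which upper-bounds the treewidth. For the lower bound: the 4 vertex sets {1,3}, {4,7}, {6}, {5} are disjoint, each induces a connected subgraph, and every pair is joined by at least one edge of G. Contracting each set to a single vertex therefore yields K_{4} as a minor, and since treewidth is minor-monotone, tw(G) ≥ tw(K_{4}) = 3. Combining the bounds, tw(G) = 3.

3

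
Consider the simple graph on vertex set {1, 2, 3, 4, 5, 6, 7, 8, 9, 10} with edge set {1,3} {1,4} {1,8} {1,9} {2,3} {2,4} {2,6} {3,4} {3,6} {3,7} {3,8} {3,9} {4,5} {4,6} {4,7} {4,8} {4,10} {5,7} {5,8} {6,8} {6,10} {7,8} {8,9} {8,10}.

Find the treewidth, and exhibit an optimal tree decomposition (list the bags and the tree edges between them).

The largest bag has 4 vertices, giving width 3; this decomposition certifies tw(G) ≤ 3. For the lower bound, the 4 vertices {1, 3, 8, 9} are pairwise adjacent, and any tree decomposition puts a clique entirely inside one bag — forcing width ≥ 3. The upper and lower bounds meet at 3, so that is the treewidth.

Treewidth 3.
One optimal decomposition is:
Bags: B1 = {4, 5, 7, 8}  B2 = {3, 4, 7, 8}  B3 = {1, 3, 4, 8}  B4 = {3, 4, 6, 8}  B5 = {2, 3, 4, 6}  B6 = {4, 6, 8, 10}  B7 = {1, 3, 8, 9}
Tree: B1–B2, B2–B3, B3–B4, B4–B5, B4–B6, B3–B7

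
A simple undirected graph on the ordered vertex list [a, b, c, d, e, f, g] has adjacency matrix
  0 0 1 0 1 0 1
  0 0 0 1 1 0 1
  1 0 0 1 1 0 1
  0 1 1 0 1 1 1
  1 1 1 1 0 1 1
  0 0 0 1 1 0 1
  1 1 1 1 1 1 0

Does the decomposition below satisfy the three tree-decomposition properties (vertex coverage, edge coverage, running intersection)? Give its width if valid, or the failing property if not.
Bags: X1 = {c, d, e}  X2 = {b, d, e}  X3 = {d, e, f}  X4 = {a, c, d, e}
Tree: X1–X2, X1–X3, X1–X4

A tree decomposition must satisfy three properties: every vertex lies in some bag; for every edge, both endpoints lie together in some bag; and for every vertex, the bags containing it form a connected subtree. Here vertex g appears in no bag, so the decomposition is invalid.

No — vertex g appears in no bag.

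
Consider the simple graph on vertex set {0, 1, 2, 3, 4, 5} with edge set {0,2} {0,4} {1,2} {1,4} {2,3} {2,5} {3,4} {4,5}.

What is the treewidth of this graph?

A width-2 tree decomposition is:
Bags: B1 = {1, 2, 4}  B2 = {0, 2, 4}  B3 = {2, 4, 5}  B4 = {2, 3, 4}
Tree: B1–B2, B2–B3, B3–B4
Each bag holds 3 vertices, so the decomposition has width 2, which upper-bounds the treewidth. Since 4–1–2–0–4 is a cycle in G, G is not acyclic. Forests are exactly the graphs of treewidth ≤ 1, so tw(G) ≥ 2. Therefore the treewidth is 2.

2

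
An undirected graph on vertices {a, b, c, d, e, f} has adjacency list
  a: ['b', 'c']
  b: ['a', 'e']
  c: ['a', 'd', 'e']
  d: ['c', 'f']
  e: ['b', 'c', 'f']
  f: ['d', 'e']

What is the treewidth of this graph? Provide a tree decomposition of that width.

Every bag has size at most 3, so the width is 3 − 1 = 2 and tw(G) ≤ 2. Since d–f–e–c–d is a cycle in G, G is not acyclic. Forests are exactly the graphs of treewidth ≤ 1, so tw(G) ≥ 2. The upper and lower bounds meet at 2, so that is the treewidth.

Treewidth 2.
One optimal decomposition is:
Bags: B1 = {c, d, f}  B2 = {c, e, f}  B3 = {a, c, e}  B4 = {a, b, e}
Tree: B1–B2, B2–B3, B3–B4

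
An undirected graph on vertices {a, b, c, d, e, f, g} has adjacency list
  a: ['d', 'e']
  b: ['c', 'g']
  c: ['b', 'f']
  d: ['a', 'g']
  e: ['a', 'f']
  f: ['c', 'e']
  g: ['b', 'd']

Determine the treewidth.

2

A width-2 tree decomposition is:
Bags: B1 = {a, e, f}  B2 = {a, c, f}  B3 = {a, b, c}  B4 = {a, b, g}  B5 = {a, d, g}
Tree: B1–B2, B2–B3, B3–B4, B4–B5
Every bag has size at most 3, so the width is 3 − 1 = 2 and tw(G) ≤ 2. For the lower bound, G contains the cycle a–e–f–c–b–g–d–a, so G is not a forest; only forests have treewidth ≤ 1, hence tw(G) ≥ 2. The upper and lower bounds meet at 2, so that is the treewidth.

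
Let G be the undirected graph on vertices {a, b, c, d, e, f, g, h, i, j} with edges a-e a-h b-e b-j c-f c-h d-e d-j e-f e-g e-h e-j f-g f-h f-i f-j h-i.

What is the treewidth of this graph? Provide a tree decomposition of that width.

Each bag holds 3 vertices, so the decomposition has width 2, which upper-bounds the treewidth. On the other hand G contains the 3-clique {d, e, j}. A clique must lie in a single bag of any decomposition, so no decomposition can have width below 2. The upper and lower bounds meet at 2, so that is the treewidth.

Treewidth 2.
One optimal decomposition is:
Bags: B1 = {f, h, i}  B2 = {e, f, h}  B3 = {e, f, j}  B4 = {b, e, j}  B5 = {c, f, h}  B6 = {a, e, h}  B7 = {d, e, j}  B8 = {e, f, g}
Tree: B1–B2, B2–B3, B3–B4, B2–B5, B2–B6, B3–B7, B2–B8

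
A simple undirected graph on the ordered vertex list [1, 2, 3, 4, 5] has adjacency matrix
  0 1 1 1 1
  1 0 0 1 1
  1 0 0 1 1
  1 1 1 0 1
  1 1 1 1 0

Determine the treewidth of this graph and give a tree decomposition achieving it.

Treewidth 3.
One optimal decomposition is:
Bags: B1 = {1, 2, 4, 5}  B2 = {1, 3, 4, 5}
Tree: B1–B2

Each bag holds 4 vertices, so the decomposition has width 3, which upper-bounds the treewidth. On the other hand G contains the 4-clique {1, 2, 4, 5}. A clique must lie in a single bag of any decomposition, so no decomposition can have width below 3. Hence tw(G) = 3 exactly.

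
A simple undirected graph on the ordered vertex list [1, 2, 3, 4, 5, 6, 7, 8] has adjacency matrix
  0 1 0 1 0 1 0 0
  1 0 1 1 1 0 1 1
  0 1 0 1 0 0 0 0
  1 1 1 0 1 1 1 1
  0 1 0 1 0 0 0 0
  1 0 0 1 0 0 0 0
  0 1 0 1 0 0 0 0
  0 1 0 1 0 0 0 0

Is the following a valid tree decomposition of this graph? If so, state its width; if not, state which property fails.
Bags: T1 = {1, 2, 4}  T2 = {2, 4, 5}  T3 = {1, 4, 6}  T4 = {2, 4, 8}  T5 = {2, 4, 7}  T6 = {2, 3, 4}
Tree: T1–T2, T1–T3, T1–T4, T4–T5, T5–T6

Every vertex of G appears in some bag (union = {1, 2, 3, 4, 5, 6, 7, 8}); every edge is covered by a bag; and for each vertex v the set of bags containing v is connected in the bag tree. The decomposition is therefore valid. The largest bag has 3 vertices, so the width is 2.

Yes; width 2.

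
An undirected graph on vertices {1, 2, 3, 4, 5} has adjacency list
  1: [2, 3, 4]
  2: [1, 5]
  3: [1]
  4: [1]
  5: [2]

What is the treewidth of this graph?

1

A width-1 tree decomposition is:
Bags: B1 = {1, 3}  B2 = {1, 2}  B3 = {2, 5}  B4 = {1, 4}
Tree: B1–B2, B2–B3, B2–B4
The largest bag has 2 vertices, giving width 1; this decomposition certifies tw(G) ≤ 1. Since G has at least one edge (e.g. 3–1), it is not an edgeless graph, so tw(G) ≥ 1. Therefore the treewidth is 1.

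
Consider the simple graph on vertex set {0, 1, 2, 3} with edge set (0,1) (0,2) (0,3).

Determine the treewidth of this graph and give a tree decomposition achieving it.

Treewidth 1.
One optimal decomposition is:
Bags: B1 = {0, 3}  B2 = {0, 1}  B3 = {0, 2}
Tree: B1–B2, B1–B3

Each bag holds 2 vertices, so the decomposition has width 1, which upper-bounds the treewidth. G has an edge, so its treewidth is at least 1. Therefore the treewidth is 1.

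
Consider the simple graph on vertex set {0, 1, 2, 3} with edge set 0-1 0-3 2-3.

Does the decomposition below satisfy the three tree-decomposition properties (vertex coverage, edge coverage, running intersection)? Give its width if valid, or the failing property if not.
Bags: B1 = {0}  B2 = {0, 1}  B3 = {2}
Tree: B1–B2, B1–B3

A tree decomposition must satisfy three properties: every vertex lies in some bag; for every edge, both endpoints lie together in some bag; and for every vertex, the bags containing it form a connected subtree. Here vertex 3 appears in no bag, so the decomposition is invalid.

No — vertex 3 appears in no bag.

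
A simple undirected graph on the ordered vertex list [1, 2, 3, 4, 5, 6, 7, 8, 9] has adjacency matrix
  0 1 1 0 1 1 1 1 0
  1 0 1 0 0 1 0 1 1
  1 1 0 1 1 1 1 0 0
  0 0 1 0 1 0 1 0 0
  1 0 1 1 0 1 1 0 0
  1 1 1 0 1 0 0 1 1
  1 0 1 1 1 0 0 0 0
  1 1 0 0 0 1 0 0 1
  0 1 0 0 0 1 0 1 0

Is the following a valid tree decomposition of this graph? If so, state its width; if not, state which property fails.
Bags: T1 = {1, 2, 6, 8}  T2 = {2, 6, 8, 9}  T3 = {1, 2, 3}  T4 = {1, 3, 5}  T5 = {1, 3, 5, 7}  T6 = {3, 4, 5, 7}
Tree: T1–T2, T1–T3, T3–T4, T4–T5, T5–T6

No — edge (6,3) lies in no bag.

A tree decomposition must satisfy three properties: every vertex lies in some bag; for every edge, both endpoints lie together in some bag; and for every vertex, the bags containing it form a connected subtree. Here edge (6,3) lies in no bag, so the decomposition is invalid.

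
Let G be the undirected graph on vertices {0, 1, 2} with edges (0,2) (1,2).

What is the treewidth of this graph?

A width-1 tree decomposition is:
Bags: B1 = {1, 2}  B2 = {0, 2}
Tree: B1–B2
Every bag has size at most 2, so the width is 2 − 1 = 1 and tw(G) ≤ 1. G has an edge, so its treewidth is at least 1. Hence tw(G) = 1 exactly.

1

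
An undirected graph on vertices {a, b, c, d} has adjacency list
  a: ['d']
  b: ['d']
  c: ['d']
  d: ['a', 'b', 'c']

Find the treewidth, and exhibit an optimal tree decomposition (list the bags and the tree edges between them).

Treewidth 1.
Bags: B1 = {a, d}  B2 = {b, d}  B3 = {c, d}
Tree: B1–B2, B2–B3

Each bag holds 2 vertices, so the decomposition has width 1, which upper-bounds the treewidth. G has an edge, so its treewidth is at least 1. The upper and lower bounds meet at 1, so that is the treewidth.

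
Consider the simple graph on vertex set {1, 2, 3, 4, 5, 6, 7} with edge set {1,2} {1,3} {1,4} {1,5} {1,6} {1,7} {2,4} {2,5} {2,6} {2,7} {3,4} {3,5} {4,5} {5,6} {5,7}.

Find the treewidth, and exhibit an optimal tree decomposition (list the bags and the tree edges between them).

Every bag has size at most 4, so the width is 4 − 1 = 3 and tw(G) ≤ 3. On the other hand G contains the 4-clique {1, 2, 4, 5}. A clique must lie in a single bag of any decomposition, so no decomposition can have width below 3. Therefore the treewidth is 3.

Treewidth 3.
One such decomposition:
Bags: B1 = {1, 2, 4, 5}  B2 = {1, 2, 5, 7}  B3 = {1, 3, 4, 5}  B4 = {1, 2, 5, 6}
Tree: B1–B2, B1–B3, B2–B4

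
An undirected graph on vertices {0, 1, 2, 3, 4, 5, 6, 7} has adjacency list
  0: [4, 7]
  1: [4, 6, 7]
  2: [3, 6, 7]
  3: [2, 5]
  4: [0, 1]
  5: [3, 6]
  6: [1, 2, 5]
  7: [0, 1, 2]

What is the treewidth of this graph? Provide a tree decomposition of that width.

Treewidth 2.
One optimal decomposition is:
Bags: B1 = {0, 1, 4}  B2 = {0, 1, 7}  B3 = {1, 6, 7}  B4 = {2, 6, 7}  B5 = {2, 5, 6}  B6 = {2, 3, 5}
Tree: B1–B2, B2–B3, B3–B4, B4–B5, B5–B6

Each bag holds 3 vertices, so the decomposition has width 2, which upper-bounds the treewidth. The edges 4–0–7–1–4 form a cycle, so G is not a tree and its treewidth is at least 2. Therefore the treewidth is 2.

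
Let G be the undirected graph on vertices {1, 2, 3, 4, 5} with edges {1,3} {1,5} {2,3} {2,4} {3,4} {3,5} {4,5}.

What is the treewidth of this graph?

2

A width-2 tree decomposition is:
Bags: B1 = {3, 4, 5}  B2 = {2, 3, 4}  B3 = {1, 3, 5}
Tree: B1–B2, B1–B3
The largest bag has 3 vertices, giving width 2; this decomposition certifies tw(G) ≤ 2. On the other hand G contains the 3-clique {1, 3, 5}. A clique must lie in a single bag of any decomposition, so no decomposition can have width below 2. Combining the bounds, tw(G) = 2.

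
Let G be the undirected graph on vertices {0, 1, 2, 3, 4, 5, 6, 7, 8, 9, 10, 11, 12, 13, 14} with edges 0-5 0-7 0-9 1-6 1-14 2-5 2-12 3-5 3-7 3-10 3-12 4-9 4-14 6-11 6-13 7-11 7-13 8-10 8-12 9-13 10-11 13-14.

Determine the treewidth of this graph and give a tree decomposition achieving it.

Treewidth 3.
One such decomposition:
Bags: B1 = {1, 4, 6, 14}  B2 = {4, 6, 13, 14}  B3 = {4, 6, 9, 13}  B4 = {6, 9, 11, 13}  B5 = {7, 9, 11, 13}  B6 = {0, 7, 9, 11}  B7 = {0, 7, 10, 11}  B8 = {0, 3, 7, 10}  B9 = {0, 3, 5, 10}  B10 = {3, 5, 8, 10}  B11 = {3, 5, 8, 12}  B12 = {2, 5, 8, 12}
Tree: B1–B2, B2–B3, B3–B4, B4–B5, B5–B6, B6–B7, B7–B8, B8–B9, B9–B10, B10–B11, B11–B12

The largest bag has 4 vertices, giving width 3; this decomposition certifies tw(G) ≤ 3. For the lower bound: the 4 vertex sets {1,4,14}, {6}, {13}, {0,7,9,11} are disjoint, each induces a connected subgraph, and every pair is joined by at least one edge of G. Contracting each set to a single vertex therefore yields K_{4} as a minor, and since treewidth is minor-monotone, tw(G) ≥ tw(K_{4}) = 3. Therefore the treewidth is 3.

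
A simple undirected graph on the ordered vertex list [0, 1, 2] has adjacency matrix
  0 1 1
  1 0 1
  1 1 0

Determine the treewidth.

A width-2 tree decomposition is:
Bags: B1 = {0, 1, 2}
Tree: (single bag)
A single bag containing all 3 vertices is trivially a valid decomposition of width 2. On the other hand G contains the 3-clique {0, 1, 2}. A clique must lie in a single bag of any decomposition, so no decomposition can have width below 2. Combining the bounds, tw(G) = 2.

2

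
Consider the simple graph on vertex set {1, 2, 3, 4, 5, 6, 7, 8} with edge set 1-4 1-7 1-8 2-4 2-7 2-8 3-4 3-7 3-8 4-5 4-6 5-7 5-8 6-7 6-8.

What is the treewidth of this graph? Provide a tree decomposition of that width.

Each bag holds 4 vertices, so the decomposition has width 3, which upper-bounds the treewidth. For the lower bound: the 4 vertex sets {2,8}, {1,7}, {4}, {3} are disjoint, each induces a connected subgraph, and every pair is joined by at least one edge of G. Contracting each set to a single vertex therefore yields K_{4} as a minor, and since treewidth is minor-monotone, tw(G) ≥ tw(K_{4}) = 3. Hence tw(G) = 3 exactly.

Treewidth 3.
Bags: B1 = {2, 4, 7, 8}  B2 = {1, 4, 7, 8}  B3 = {3, 4, 7, 8}  B4 = {4, 5, 7, 8}  B5 = {4, 6, 7, 8}
Tree: B1–B2, B2–B3, B3–B4, B4–B5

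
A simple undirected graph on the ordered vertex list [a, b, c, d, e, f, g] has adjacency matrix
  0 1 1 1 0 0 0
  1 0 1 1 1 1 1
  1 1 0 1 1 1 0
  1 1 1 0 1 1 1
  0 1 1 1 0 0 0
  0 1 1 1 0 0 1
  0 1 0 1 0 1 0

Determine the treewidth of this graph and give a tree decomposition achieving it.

Every bag has size at most 4, so the width is 4 − 1 = 3 and tw(G) ≤ 3. Conversely, {b, d, f, g} is a clique of size 4, and the vertices of any clique must share a bag in every tree decomposition; so some bag has ≥ 4 vertices and tw(G) ≥ 3. Therefore the treewidth is 3.

Treewidth 3.
One such decomposition:
Bags: B1 = {b, c, d, e}  B2 = {a, b, c, d}  B3 = {b, c, d, f}  B4 = {b, d, f, g}
Tree: B1–B2, B2–B3, B3–B4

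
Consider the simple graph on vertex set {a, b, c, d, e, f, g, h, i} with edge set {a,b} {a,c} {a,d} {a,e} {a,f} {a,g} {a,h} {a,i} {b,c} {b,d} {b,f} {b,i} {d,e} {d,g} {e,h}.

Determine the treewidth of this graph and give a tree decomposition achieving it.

Every bag has size at most 3, so the width is 3 − 1 = 2 and tw(G) ≤ 2. For the lower bound, the 3 vertices {a, d, g} are pairwise adjacent, and any tree decomposition puts a clique entirely inside one bag — forcing width ≥ 2. Combining the bounds, tw(G) = 2.

Treewidth 2.
One such decomposition:
Bags: B1 = {a, b, d}  B2 = {a, b, f}  B3 = {a, d, e}  B4 = {a, b, c}  B5 = {a, e, h}  B6 = {a, b, i}  B7 = {a, d, g}
Tree: B1–B2, B1–B3, B1–B4, B3–B5, B1–B6, B1–B7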